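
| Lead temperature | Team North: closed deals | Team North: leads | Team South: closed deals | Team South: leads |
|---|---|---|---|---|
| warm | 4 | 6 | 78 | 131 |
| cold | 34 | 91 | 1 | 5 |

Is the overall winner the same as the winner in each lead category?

Warm: Team North 4/6 = 66.7%, Team South 78/131 = 59.5% → Team North
Cold: Team North 34/91 = 37.4%, Team South 1/5 = 20.0% → Team North
Overall: Team North 38/97 = 39.2%, Team South 79/136 = 58.1% → Team South
Team North wins each lead group but Team South wins overall — the comparison reverses. Team North's leads skew toward cold, which has a lower base rate.

No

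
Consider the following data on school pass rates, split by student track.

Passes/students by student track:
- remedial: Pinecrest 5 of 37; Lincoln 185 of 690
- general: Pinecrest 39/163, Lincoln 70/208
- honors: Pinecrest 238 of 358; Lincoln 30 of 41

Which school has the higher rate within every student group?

Lincoln

Remedial: Pinecrest 5/37 = 13.5%, Lincoln 185/690 = 26.8% → Lincoln
General: Pinecrest 39/163 = 23.9%, Lincoln 70/208 = 33.7% → Lincoln
Honors: Pinecrest 238/358 = 66.5%, Lincoln 30/41 = 73.2% → Lincoln
Lincoln has the higher rate in all 3 groups.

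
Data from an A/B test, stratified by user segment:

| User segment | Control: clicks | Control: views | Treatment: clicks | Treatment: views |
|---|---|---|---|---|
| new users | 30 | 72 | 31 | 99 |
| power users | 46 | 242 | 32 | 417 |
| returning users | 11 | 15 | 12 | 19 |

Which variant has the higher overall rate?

Control

New users: Control 30/72 = 41.7%, Treatment 31/99 = 31.3% → Control
Power users: Control 46/242 = 19.0%, Treatment 32/417 = 7.7% → Control
Returning users: Control 11/15 = 73.3%, Treatment 12/19 = 63.2% → Control
Overall: Control 87/329 = 26.4%, Treatment 75/535 = 14.0% → Control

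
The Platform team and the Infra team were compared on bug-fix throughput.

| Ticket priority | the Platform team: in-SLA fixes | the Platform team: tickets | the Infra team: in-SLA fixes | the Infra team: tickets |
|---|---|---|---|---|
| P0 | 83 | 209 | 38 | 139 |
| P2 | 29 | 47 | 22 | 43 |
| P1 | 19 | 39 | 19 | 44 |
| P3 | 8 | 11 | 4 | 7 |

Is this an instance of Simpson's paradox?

P0: the Platform team 83/209 = 39.7%, the Infra team 38/139 = 27.3% → the Platform team
P2: the Platform team 29/47 = 61.7%, the Infra team 22/43 = 51.2% → the Platform team
P1: the Platform team 19/39 = 48.7%, the Infra team 19/44 = 43.2% → the Platform team
P3: the Platform team 8/11 = 72.7%, the Infra team 4/7 = 57.1% → the Platform team
Overall: the Platform team 139/306 = 45.4%, the Infra team 83/233 = 35.6% → the Platform team
The Platform team wins overall and in every ticket group — no reversal.

No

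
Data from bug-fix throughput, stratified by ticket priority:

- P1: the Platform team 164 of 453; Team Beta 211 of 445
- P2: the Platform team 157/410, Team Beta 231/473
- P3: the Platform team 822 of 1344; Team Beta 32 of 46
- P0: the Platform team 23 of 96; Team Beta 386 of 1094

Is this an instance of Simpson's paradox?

Yes

P1: the Platform team 164/453 = 36.2%, Team Beta 211/445 = 47.4% → Team Beta
P2: the Platform team 157/410 = 38.3%, Team Beta 231/473 = 48.8% → Team Beta
P3: the Platform team 822/1344 = 61.2%, Team Beta 32/46 = 69.6% → Team Beta
P0: the Platform team 23/96 = 24.0%, Team Beta 386/1094 = 35.3% → Team Beta
Overall: the Platform team 1166/2303 = 50.6%, Team Beta 860/2058 = 41.8% → the Platform team
Team Beta wins each ticket group but the Platform team wins overall — the comparison reverses. Team Beta's tickets skew toward P0, which has a lower base rate.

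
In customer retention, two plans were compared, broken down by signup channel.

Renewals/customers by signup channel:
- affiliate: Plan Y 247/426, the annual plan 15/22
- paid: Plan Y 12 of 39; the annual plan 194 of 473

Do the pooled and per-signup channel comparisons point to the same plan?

No

Affiliate: Plan Y 247/426 = 58.0%, the annual plan 15/22 = 68.2% → the annual plan
Paid: Plan Y 12/39 = 30.8%, the annual plan 194/473 = 41.0% → the annual plan
Overall: Plan Y 259/465 = 55.7%, the annual plan 209/495 = 42.2% → Plan Y
The annual plan wins each signup group but Plan Y wins overall — the comparison reverses. The annual plan's customers skew toward paid, which has a lower base rate.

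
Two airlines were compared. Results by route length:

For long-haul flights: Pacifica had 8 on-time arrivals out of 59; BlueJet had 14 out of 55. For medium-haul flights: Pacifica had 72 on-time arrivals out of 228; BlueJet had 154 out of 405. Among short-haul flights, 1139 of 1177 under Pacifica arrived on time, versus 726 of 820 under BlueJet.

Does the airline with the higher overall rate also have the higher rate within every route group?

No

Long-haul: Pacifica 8/59 = 13.6%, BlueJet 14/55 = 25.5% → BlueJet
Medium-haul: Pacifica 72/228 = 31.6%, BlueJet 154/405 = 38.0% → BlueJet
Short-haul: Pacifica 1139/1177 = 96.8%, BlueJet 726/820 = 88.5% → Pacifica
Overall: Pacifica 1219/1464 = 83.3%, BlueJet 894/1280 = 69.8% → Pacifica
Neither sweeps: Pacifica wins 1 of 3 groups, BlueJet wins 2. Pacifica wins overall but not every group — no Simpson reversal.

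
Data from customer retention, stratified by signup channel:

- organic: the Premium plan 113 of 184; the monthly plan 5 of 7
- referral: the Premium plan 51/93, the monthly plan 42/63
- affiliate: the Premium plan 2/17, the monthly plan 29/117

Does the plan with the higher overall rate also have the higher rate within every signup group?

Organic: the Premium plan 113/184 = 61.4%, the monthly plan 5/7 = 71.4% → the monthly plan
Referral: the Premium plan 51/93 = 54.8%, the monthly plan 42/63 = 66.7% → the monthly plan
Affiliate: the Premium plan 2/17 = 11.8%, the monthly plan 29/117 = 24.8% → the monthly plan
Overall: the Premium plan 166/294 = 56.5%, the monthly plan 76/187 = 40.6% → the Premium plan
The monthly plan wins each signup group but the Premium plan wins overall — the comparison reverses. The monthly plan's customers skew toward affiliate, which has a lower base rate.

No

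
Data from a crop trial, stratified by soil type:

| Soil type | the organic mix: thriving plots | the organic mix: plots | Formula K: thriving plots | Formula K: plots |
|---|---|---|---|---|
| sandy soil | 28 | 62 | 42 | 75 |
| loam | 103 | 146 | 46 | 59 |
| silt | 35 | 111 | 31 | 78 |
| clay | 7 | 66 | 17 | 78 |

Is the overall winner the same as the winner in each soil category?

Yes

Sandy soil: the organic mix 28/62 = 45.2%, Formula K 42/75 = 56.0% → Formula K
Loam: the organic mix 103/146 = 70.5%, Formula K 46/59 = 78.0% → Formula K
Silt: the organic mix 35/111 = 31.5%, Formula K 31/78 = 39.7% → Formula K
Clay: the organic mix 7/66 = 10.6%, Formula K 17/78 = 21.8% → Formula K
Overall: the organic mix 173/385 = 44.9%, Formula K 136/290 = 46.9% → Formula K
Formula K wins overall and in every soil group — no reversal.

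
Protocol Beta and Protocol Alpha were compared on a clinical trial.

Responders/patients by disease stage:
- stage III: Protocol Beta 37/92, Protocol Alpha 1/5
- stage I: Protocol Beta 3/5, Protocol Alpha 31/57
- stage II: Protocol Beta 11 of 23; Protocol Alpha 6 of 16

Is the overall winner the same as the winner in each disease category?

No

Stage III: Protocol Beta 37/92 = 40.2%, Protocol Alpha 1/5 = 20.0% → Protocol Beta
Stage I: Protocol Beta 3/5 = 60.0%, Protocol Alpha 31/57 = 54.4% → Protocol Beta
Stage II: Protocol Beta 11/23 = 47.8%, Protocol Alpha 6/16 = 37.5% → Protocol Beta
Overall: Protocol Beta 51/120 = 42.5%, Protocol Alpha 38/78 = 48.7% → Protocol Alpha
Protocol Beta wins each disease group but Protocol Alpha wins overall — the comparison reverses. Protocol Beta's patients skew toward stage III, which has a lower base rate.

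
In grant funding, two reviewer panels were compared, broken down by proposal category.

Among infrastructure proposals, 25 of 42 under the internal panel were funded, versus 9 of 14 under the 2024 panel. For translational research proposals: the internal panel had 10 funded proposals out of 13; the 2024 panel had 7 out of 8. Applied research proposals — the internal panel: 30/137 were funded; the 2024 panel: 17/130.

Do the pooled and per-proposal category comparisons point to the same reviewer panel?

Infrastructure: the internal panel 25/42 = 59.5%, the 2024 panel 9/14 = 64.3% → the 2024 panel
Translational research: the internal panel 10/13 = 76.9%, the 2024 panel 7/8 = 87.5% → the 2024 panel
Applied research: the internal panel 30/137 = 21.9%, the 2024 panel 17/130 = 13.1% → the internal panel
Overall: the internal panel 65/192 = 33.9%, the 2024 panel 33/152 = 21.7% → the internal panel
Neither sweeps: the internal panel wins 1 of 3 groups, the 2024 panel wins 2. The internal panel wins overall but not every group — no Simpson reversal.

No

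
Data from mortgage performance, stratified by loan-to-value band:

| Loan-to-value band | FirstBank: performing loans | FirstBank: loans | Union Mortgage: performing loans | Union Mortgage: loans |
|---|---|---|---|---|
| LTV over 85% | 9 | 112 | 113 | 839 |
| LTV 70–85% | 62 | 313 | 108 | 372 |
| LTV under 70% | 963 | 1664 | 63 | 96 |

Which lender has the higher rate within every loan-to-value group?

LTV over 85%: FirstBank 9/112 = 8.0%, Union Mortgage 113/839 = 13.5% → Union Mortgage
LTV 70–85%: FirstBank 62/313 = 19.8%, Union Mortgage 108/372 = 29.0% → Union Mortgage
LTV under 70%: FirstBank 963/1664 = 57.9%, Union Mortgage 63/96 = 65.6% → Union Mortgage
Union Mortgage has the higher rate in all 3 groups.

Union Mortgage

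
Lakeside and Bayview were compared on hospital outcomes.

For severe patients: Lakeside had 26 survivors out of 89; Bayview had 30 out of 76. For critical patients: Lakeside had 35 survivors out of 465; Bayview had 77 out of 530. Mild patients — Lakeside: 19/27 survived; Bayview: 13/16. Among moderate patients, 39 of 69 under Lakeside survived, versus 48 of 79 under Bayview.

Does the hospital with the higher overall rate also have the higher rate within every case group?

Yes

Severe: Lakeside 26/89 = 29.2%, Bayview 30/76 = 39.5% → Bayview
Critical: Lakeside 35/465 = 7.5%, Bayview 77/530 = 14.5% → Bayview
Mild: Lakeside 19/27 = 70.4%, Bayview 13/16 = 81.2% → Bayview
Moderate: Lakeside 39/69 = 56.5%, Bayview 48/79 = 60.8% → Bayview
Overall: Lakeside 119/650 = 18.3%, Bayview 168/701 = 24.0% → Bayview
Bayview wins overall and in every case group — no reversal.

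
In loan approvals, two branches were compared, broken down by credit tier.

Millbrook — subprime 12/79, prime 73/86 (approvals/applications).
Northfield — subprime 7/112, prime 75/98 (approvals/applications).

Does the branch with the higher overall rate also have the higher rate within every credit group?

Yes

Subprime: Millbrook 12/79 = 15.2%, Northfield 7/112 = 6.2% → Millbrook
Prime: Millbrook 73/86 = 84.9%, Northfield 75/98 = 76.5% → Millbrook
Overall: Millbrook 85/165 = 51.5%, Northfield 82/210 = 39.0% → Millbrook
Millbrook wins overall and in every credit group — no reversal.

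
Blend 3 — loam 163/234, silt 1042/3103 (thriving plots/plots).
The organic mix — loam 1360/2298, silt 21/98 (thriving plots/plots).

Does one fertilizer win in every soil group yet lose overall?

Loam: Blend 3 163/234 = 69.7%, the organic mix 1360/2298 = 59.2% → Blend 3
Silt: Blend 3 1042/3103 = 33.6%, the organic mix 21/98 = 21.4% → Blend 3
Overall: Blend 3 1205/3337 = 36.1%, the organic mix 1381/2396 = 57.6% → the organic mix
Blend 3 wins each soil group but the organic mix wins overall — the comparison reverses. Blend 3's plots skew toward silt, which has a lower base rate.

Yes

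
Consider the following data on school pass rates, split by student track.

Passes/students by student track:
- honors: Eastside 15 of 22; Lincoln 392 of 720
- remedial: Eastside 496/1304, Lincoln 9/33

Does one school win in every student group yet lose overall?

Yes

Honors: Eastside 15/22 = 68.2%, Lincoln 392/720 = 54.4% → Eastside
Remedial: Eastside 496/1304 = 38.0%, Lincoln 9/33 = 27.3% → Eastside
Overall: Eastside 511/1326 = 38.5%, Lincoln 401/753 = 53.3% → Lincoln
Eastside wins each student group but Lincoln wins overall — the comparison reverses. Eastside's students skew toward remedial, which has a lower base rate.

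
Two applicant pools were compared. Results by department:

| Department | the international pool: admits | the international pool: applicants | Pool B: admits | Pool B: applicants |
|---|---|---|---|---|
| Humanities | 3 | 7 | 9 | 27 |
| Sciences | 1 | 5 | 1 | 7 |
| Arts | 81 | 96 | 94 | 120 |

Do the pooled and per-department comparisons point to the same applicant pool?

Humanities: the international pool 3/7 = 42.9%, Pool B 9/27 = 33.3% → the international pool
Sciences: the international pool 1/5 = 20.0%, Pool B 1/7 = 14.3% → the international pool
Arts: the international pool 81/96 = 84.4%, Pool B 94/120 = 78.3% → the international pool
Overall: the international pool 85/108 = 78.7%, Pool B 104/154 = 67.5% → the international pool
The international pool wins overall and in every department group — no reversal.

Yes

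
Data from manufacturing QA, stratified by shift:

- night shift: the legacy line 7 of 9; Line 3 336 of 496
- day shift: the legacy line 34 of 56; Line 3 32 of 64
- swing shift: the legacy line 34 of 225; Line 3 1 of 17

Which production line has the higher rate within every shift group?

Night shift: the legacy line 7/9 = 77.8%, Line 3 336/496 = 67.7% → the legacy line
Day shift: the legacy line 34/56 = 60.7%, Line 3 32/64 = 50.0% → the legacy line
Swing shift: the legacy line 34/225 = 15.1%, Line 3 1/17 = 5.9% → the legacy line
The legacy line has the higher rate in all 3 groups.

the legacy line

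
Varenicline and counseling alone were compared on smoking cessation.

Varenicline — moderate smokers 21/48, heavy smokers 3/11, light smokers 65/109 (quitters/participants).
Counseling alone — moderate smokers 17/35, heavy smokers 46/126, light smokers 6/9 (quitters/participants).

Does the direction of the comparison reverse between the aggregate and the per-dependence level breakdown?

Yes

Moderate smokers: varenicline 21/48 = 43.8%, counseling alone 17/35 = 48.6% → counseling alone
Heavy smokers: varenicline 3/11 = 27.3%, counseling alone 46/126 = 36.5% → counseling alone
Light smokers: varenicline 65/109 = 59.6%, counseling alone 6/9 = 66.7% → counseling alone
Overall: varenicline 89/168 = 53.0%, counseling alone 69/170 = 40.6% → varenicline
Counseling alone wins each dependence group but varenicline wins overall — the comparison reverses. Counseling alone's participants skew toward heavy smokers, which has a lower base rate.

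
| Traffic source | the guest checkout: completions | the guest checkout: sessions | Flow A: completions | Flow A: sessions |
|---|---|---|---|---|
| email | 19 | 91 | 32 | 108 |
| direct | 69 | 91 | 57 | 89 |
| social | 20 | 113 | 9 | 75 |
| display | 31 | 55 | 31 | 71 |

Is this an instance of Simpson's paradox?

No

Email: the guest checkout 19/91 = 20.9%, Flow A 32/108 = 29.6% → Flow A
Direct: the guest checkout 69/91 = 75.8%, Flow A 57/89 = 64.0% → the guest checkout
Social: the guest checkout 20/113 = 17.7%, Flow A 9/75 = 12.0% → the guest checkout
Display: the guest checkout 31/55 = 56.4%, Flow A 31/71 = 43.7% → the guest checkout
Overall: the guest checkout 139/350 = 39.7%, Flow A 129/343 = 37.6% → the guest checkout
Neither sweeps: the guest checkout wins 3 of 4 groups, Flow A wins 1. The guest checkout wins overall but not every group — no Simpson reversal.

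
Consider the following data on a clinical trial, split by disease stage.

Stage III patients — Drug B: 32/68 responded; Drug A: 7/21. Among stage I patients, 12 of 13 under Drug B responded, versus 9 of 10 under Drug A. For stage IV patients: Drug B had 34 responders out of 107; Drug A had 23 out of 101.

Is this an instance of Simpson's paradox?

No

Stage III: Drug B 32/68 = 47.1%, Drug A 7/21 = 33.3% → Drug B
Stage I: Drug B 12/13 = 92.3%, Drug A 9/10 = 90.0% → Drug B
Stage IV: Drug B 34/107 = 31.8%, Drug A 23/101 = 22.8% → Drug B
Overall: Drug B 78/188 = 41.5%, Drug A 39/132 = 29.5% → Drug B
Drug B wins overall and in every disease group — no reversal.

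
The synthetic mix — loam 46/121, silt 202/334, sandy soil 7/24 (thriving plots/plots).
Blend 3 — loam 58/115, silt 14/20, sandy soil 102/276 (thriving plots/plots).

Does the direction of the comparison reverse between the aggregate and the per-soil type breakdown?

Yes

Loam: the synthetic mix 46/121 = 38.0%, Blend 3 58/115 = 50.4% → Blend 3
Silt: the synthetic mix 202/334 = 60.5%, Blend 3 14/20 = 70.0% → Blend 3
Sandy soil: the synthetic mix 7/24 = 29.2%, Blend 3 102/276 = 37.0% → Blend 3
Overall: the synthetic mix 255/479 = 53.2%, Blend 3 174/411 = 42.3% → the synthetic mix
Blend 3 wins each soil group but the synthetic mix wins overall — the comparison reverses. Blend 3's plots skew toward sandy soil, which has a lower base rate.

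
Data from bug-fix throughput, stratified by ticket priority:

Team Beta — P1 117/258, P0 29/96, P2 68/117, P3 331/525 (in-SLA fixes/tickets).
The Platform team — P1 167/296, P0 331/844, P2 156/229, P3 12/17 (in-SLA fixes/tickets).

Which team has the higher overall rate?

Team Beta

P1: Team Beta 117/258 = 45.3%, the Platform team 167/296 = 56.4% → the Platform team
P0: Team Beta 29/96 = 30.2%, the Platform team 331/844 = 39.2% → the Platform team
P2: Team Beta 68/117 = 58.1%, the Platform team 156/229 = 68.1% → the Platform team
P3: Team Beta 331/525 = 63.0%, the Platform team 12/17 = 70.6% → the Platform team
Overall: Team Beta 545/996 = 54.7%, the Platform team 666/1386 = 48.1% → Team Beta
(The Platform team wins every ticket group but Team Beta wins overall — the Platform team's tickets skew toward the low-rate P0 group.)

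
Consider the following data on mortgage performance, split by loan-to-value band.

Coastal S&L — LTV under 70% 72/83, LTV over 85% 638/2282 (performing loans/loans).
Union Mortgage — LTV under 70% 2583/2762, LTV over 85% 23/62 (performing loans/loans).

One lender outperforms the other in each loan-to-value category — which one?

LTV under 70%: Coastal S&L 72/83 = 86.7%, Union Mortgage 2583/2762 = 93.5% → Union Mortgage
LTV over 85%: Coastal S&L 638/2282 = 28.0%, Union Mortgage 23/62 = 37.1% → Union Mortgage
Union Mortgage has the higher rate in both groups.

Union Mortgage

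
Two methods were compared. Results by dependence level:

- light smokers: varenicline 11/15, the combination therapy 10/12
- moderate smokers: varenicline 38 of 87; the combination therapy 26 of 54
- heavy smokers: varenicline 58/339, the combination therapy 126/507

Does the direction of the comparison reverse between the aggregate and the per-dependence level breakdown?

No

Light smokers: varenicline 11/15 = 73.3%, the combination therapy 10/12 = 83.3% → the combination therapy
Moderate smokers: varenicline 38/87 = 43.7%, the combination therapy 26/54 = 48.1% → the combination therapy
Heavy smokers: varenicline 58/339 = 17.1%, the combination therapy 126/507 = 24.9% → the combination therapy
Overall: varenicline 107/441 = 24.3%, the combination therapy 162/573 = 28.3% → the combination therapy
The combination therapy wins overall and in every dependence group — no reversal.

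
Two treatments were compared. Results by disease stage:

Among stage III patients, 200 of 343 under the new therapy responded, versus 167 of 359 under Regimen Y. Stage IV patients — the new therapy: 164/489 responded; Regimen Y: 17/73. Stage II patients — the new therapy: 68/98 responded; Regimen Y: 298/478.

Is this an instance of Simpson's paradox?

Stage III: the new therapy 200/343 = 58.3%, Regimen Y 167/359 = 46.5% → the new therapy
Stage IV: the new therapy 164/489 = 33.5%, Regimen Y 17/73 = 23.3% → the new therapy
Stage II: the new therapy 68/98 = 69.4%, Regimen Y 298/478 = 62.3% → the new therapy
Overall: the new therapy 432/930 = 46.5%, Regimen Y 482/910 = 53.0% → Regimen Y
The new therapy wins each disease group but Regimen Y wins overall — the comparison reverses. The new therapy's patients skew toward stage IV, which has a lower base rate.

Yes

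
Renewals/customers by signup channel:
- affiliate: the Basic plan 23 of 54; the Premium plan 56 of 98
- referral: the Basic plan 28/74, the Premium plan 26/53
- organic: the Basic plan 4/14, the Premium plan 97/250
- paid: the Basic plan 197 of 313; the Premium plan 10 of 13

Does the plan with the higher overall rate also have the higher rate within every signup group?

No

Affiliate: the Basic plan 23/54 = 42.6%, the Premium plan 56/98 = 57.1% → the Premium plan
Referral: the Basic plan 28/74 = 37.8%, the Premium plan 26/53 = 49.1% → the Premium plan
Organic: the Basic plan 4/14 = 28.6%, the Premium plan 97/250 = 38.8% → the Premium plan
Paid: the Basic plan 197/313 = 62.9%, the Premium plan 10/13 = 76.9% → the Premium plan
Overall: the Basic plan 252/455 = 55.4%, the Premium plan 189/414 = 45.7% → the Basic plan
The Premium plan wins each signup group but the Basic plan wins overall — the comparison reverses. The Premium plan's customers skew toward organic, which has a lower base rate.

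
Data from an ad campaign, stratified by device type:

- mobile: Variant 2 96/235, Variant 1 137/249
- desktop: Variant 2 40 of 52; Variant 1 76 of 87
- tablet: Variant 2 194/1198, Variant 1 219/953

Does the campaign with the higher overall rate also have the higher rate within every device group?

Mobile: Variant 2 96/235 = 40.9%, Variant 1 137/249 = 55.0% → Variant 1
Desktop: Variant 2 40/52 = 76.9%, Variant 1 76/87 = 87.4% → Variant 1
Tablet: Variant 2 194/1198 = 16.2%, Variant 1 219/953 = 23.0% → Variant 1
Overall: Variant 2 330/1485 = 22.2%, Variant 1 432/1289 = 33.5% → Variant 1
Variant 1 wins overall and in every device group — no reversal.

Yes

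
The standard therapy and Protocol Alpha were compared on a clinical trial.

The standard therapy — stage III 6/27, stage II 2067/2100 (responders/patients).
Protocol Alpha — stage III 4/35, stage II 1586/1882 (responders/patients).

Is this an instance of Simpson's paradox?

Stage III: the standard therapy 6/27 = 22.2%, Protocol Alpha 4/35 = 11.4% → the standard therapy
Stage II: the standard therapy 2067/2100 = 98.4%, Protocol Alpha 1586/1882 = 84.3% → the standard therapy
Overall: the standard therapy 2073/2127 = 97.5%, Protocol Alpha 1590/1917 = 82.9% → the standard therapy
The standard therapy wins overall and in every disease group — no reversal.

No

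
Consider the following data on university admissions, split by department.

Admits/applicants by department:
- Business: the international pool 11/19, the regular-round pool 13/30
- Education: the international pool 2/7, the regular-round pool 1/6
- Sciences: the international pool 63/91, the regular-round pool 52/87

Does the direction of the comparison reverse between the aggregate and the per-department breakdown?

Business: the international pool 11/19 = 57.9%, the regular-round pool 13/30 = 43.3% → the international pool
Education: the international pool 2/7 = 28.6%, the regular-round pool 1/6 = 16.7% → the international pool
Sciences: the international pool 63/91 = 69.2%, the regular-round pool 52/87 = 59.8% → the international pool
Overall: the international pool 76/117 = 65.0%, the regular-round pool 66/123 = 53.7% → the international pool
The international pool wins overall and in every department group — no reversal.

No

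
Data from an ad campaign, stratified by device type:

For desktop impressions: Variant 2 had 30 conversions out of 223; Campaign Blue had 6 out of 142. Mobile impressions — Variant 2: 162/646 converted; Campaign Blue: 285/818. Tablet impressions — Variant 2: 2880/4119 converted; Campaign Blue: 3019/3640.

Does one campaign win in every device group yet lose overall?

Desktop: Variant 2 30/223 = 13.5%, Campaign Blue 6/142 = 4.2% → Variant 2
Mobile: Variant 2 162/646 = 25.1%, Campaign Blue 285/818 = 34.8% → Campaign Blue
Tablet: Variant 2 2880/4119 = 69.9%, Campaign Blue 3019/3640 = 82.9% → Campaign Blue
Overall: Variant 2 3072/4988 = 61.6%, Campaign Blue 3310/4600 = 72.0% → Campaign Blue
Neither sweeps: Variant 2 wins 1 of 3 groups, Campaign Blue wins 2. Campaign Blue wins overall but not every group — no Simpson reversal.

No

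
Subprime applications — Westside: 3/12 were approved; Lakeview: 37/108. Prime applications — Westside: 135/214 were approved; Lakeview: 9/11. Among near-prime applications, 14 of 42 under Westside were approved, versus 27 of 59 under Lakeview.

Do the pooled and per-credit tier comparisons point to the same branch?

No

Subprime: Westside 3/12 = 25.0%, Lakeview 37/108 = 34.3% → Lakeview
Prime: Westside 135/214 = 63.1%, Lakeview 9/11 = 81.8% → Lakeview
Near-prime: Westside 14/42 = 33.3%, Lakeview 27/59 = 45.8% → Lakeview
Overall: Westside 152/268 = 56.7%, Lakeview 73/178 = 41.0% → Westside
Lakeview wins each credit group but Westside wins overall — the comparison reverses. Lakeview's applications skew toward subprime, which has a lower base rate.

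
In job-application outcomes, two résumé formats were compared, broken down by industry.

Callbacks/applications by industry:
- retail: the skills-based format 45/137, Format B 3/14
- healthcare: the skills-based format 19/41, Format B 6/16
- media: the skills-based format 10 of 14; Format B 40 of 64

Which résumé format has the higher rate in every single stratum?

Retail: the skills-based format 45/137 = 32.8%, Format B 3/14 = 21.4% → the skills-based format
Healthcare: the skills-based format 19/41 = 46.3%, Format B 6/16 = 37.5% → the skills-based format
Media: the skills-based format 10/14 = 71.4%, Format B 40/64 = 62.5% → the skills-based format
The skills-based format has the higher rate in all 3 groups.

the skills-based format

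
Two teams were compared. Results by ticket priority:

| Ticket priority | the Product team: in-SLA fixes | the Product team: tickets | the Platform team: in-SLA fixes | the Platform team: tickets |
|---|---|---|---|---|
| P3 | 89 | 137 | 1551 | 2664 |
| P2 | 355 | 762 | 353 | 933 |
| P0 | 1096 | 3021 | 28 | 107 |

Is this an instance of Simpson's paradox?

P3: the Product team 89/137 = 65.0%, the Platform team 1551/2664 = 58.2% → the Product team
P2: the Product team 355/762 = 46.6%, the Platform team 353/933 = 37.8% → the Product team
P0: the Product team 1096/3021 = 36.3%, the Platform team 28/107 = 26.2% → the Product team
Overall: the Product team 1540/3920 = 39.3%, the Platform team 1932/3704 = 52.2% → the Platform team
The Product team wins each ticket group but the Platform team wins overall — the comparison reverses. The Product team's tickets skew toward P0, which has a lower base rate.

Yes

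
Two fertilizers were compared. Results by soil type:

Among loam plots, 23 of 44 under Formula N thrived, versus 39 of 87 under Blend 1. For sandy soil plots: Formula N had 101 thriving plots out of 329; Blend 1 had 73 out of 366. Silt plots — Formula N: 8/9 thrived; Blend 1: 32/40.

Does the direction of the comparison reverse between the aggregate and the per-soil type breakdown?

No

Loam: Formula N 23/44 = 52.3%, Blend 1 39/87 = 44.8% → Formula N
Sandy soil: Formula N 101/329 = 30.7%, Blend 1 73/366 = 19.9% → Formula N
Silt: Formula N 8/9 = 88.9%, Blend 1 32/40 = 80.0% → Formula N
Overall: Formula N 132/382 = 34.6%, Blend 1 144/493 = 29.2% → Formula N
Formula N wins overall and in every soil group — no reversal.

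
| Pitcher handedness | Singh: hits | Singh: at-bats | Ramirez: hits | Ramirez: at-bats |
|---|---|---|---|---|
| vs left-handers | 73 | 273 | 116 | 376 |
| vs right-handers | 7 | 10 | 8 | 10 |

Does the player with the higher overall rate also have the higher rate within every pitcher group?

Vs left-handers: Singh 73/273 = 26.7%, Ramirez 116/376 = 30.9% → Ramirez
Vs right-handers: Singh 7/10 = 70.0%, Ramirez 8/10 = 80.0% → Ramirez
Overall: Singh 80/283 = 28.3%, Ramirez 124/386 = 32.1% → Ramirez
Ramirez wins overall and in every pitcher group — no reversal.

Yes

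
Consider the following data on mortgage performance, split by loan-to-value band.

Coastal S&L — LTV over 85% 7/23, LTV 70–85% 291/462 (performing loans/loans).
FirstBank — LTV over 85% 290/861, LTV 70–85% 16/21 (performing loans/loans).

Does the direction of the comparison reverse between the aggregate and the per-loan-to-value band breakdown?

Yes

LTV over 85%: Coastal S&L 7/23 = 30.4%, FirstBank 290/861 = 33.7% → FirstBank
LTV 70–85%: Coastal S&L 291/462 = 63.0%, FirstBank 16/21 = 76.2% → FirstBank
Overall: Coastal S&L 298/485 = 61.4%, FirstBank 306/882 = 34.7% → Coastal S&L
FirstBank wins each loan-to-value group but Coastal S&L wins overall — the comparison reverses. FirstBank's loans skew toward LTV over 85%, which has a lower base rate.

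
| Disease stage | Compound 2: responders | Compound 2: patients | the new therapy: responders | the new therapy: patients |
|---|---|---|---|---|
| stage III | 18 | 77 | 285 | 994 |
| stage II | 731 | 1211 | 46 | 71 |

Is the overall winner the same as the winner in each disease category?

No

Stage III: Compound 2 18/77 = 23.4%, the new therapy 285/994 = 28.7% → the new therapy
Stage II: Compound 2 731/1211 = 60.4%, the new therapy 46/71 = 64.8% → the new therapy
Overall: Compound 2 749/1288 = 58.2%, the new therapy 331/1065 = 31.1% → Compound 2
The new therapy wins each disease group but Compound 2 wins overall — the comparison reverses. The new therapy's patients skew toward stage III, which has a lower base rate.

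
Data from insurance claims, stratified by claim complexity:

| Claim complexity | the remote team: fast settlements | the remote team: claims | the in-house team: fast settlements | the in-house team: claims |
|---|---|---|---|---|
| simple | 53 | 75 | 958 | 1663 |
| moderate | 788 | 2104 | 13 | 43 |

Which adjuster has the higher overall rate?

Simple: the remote team 53/75 = 70.7%, the in-house team 958/1663 = 57.6% → the remote team
Moderate: the remote team 788/2104 = 37.5%, the in-house team 13/43 = 30.2% → the remote team
Overall: the remote team 841/2179 = 38.6%, the in-house team 971/1706 = 56.9% → the in-house team
(The remote team wins every claim group but the in-house team wins overall — the remote team's claims skew toward the low-rate moderate group.)

the in-house team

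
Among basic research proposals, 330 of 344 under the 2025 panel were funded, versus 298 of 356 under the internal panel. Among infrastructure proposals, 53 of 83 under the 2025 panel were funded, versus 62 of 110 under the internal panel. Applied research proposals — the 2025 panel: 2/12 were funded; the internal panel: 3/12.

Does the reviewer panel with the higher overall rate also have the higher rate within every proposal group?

Basic research: the 2025 panel 330/344 = 95.9%, the internal panel 298/356 = 83.7% → the 2025 panel
Infrastructure: the 2025 panel 53/83 = 63.9%, the internal panel 62/110 = 56.4% → the 2025 panel
Applied research: the 2025 panel 2/12 = 16.7%, the internal panel 3/12 = 25.0% → the internal panel
Overall: the 2025 panel 385/439 = 87.7%, the internal panel 363/478 = 75.9% → the 2025 panel
Neither sweeps: the 2025 panel wins 2 of 3 groups, the internal panel wins 1. The 2025 panel wins overall but not every group — no Simpson reversal.

No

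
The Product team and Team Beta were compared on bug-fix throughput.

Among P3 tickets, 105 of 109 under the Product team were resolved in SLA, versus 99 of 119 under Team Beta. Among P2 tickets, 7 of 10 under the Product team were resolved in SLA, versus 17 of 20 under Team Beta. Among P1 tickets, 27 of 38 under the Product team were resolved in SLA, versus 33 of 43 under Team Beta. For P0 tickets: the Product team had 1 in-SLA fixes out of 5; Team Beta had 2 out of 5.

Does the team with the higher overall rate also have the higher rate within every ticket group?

P3: the Product team 105/109 = 96.3%, Team Beta 99/119 = 83.2% → the Product team
P2: the Product team 7/10 = 70.0%, Team Beta 17/20 = 85.0% → Team Beta
P1: the Product team 27/38 = 71.1%, Team Beta 33/43 = 76.7% → Team Beta
P0: the Product team 1/5 = 20.0%, Team Beta 2/5 = 40.0% → Team Beta
Overall: the Product team 140/162 = 86.4%, Team Beta 151/187 = 80.7% → the Product team
Neither sweeps: the Product team wins 1 of 4 groups, Team Beta wins 3. The Product team wins overall but not every group — no Simpson reversal.

No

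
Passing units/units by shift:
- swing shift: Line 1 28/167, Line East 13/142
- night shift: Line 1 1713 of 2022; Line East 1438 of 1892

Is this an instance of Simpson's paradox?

No

Swing shift: Line 1 28/167 = 16.8%, Line East 13/142 = 9.2% → Line 1
Night shift: Line 1 1713/2022 = 84.7%, Line East 1438/1892 = 76.0% → Line 1
Overall: Line 1 1741/2189 = 79.5%, Line East 1451/2034 = 71.3% → Line 1
Line 1 wins overall and in every shift group — no reversal.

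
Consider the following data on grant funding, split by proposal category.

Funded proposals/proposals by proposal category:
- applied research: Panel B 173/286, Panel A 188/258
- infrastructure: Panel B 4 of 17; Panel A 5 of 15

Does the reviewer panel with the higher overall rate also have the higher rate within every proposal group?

Yes

Applied research: Panel B 173/286 = 60.5%, Panel A 188/258 = 72.9% → Panel A
Infrastructure: Panel B 4/17 = 23.5%, Panel A 5/15 = 33.3% → Panel A
Overall: Panel B 177/303 = 58.4%, Panel A 193/273 = 70.7% → Panel A
Panel A wins overall and in every proposal group — no reversal.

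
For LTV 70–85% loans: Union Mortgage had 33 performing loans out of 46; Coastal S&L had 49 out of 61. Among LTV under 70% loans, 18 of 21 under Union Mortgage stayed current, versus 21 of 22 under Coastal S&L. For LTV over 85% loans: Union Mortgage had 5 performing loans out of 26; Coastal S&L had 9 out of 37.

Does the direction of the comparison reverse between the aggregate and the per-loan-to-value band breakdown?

LTV 70–85%: Union Mortgage 33/46 = 71.7%, Coastal S&L 49/61 = 80.3% → Coastal S&L
LTV under 70%: Union Mortgage 18/21 = 85.7%, Coastal S&L 21/22 = 95.5% → Coastal S&L
LTV over 85%: Union Mortgage 5/26 = 19.2%, Coastal S&L 9/37 = 24.3% → Coastal S&L
Overall: Union Mortgage 56/93 = 60.2%, Coastal S&L 79/120 = 65.8% → Coastal S&L
Coastal S&L wins overall and in every loan-to-value group — no reversal.

No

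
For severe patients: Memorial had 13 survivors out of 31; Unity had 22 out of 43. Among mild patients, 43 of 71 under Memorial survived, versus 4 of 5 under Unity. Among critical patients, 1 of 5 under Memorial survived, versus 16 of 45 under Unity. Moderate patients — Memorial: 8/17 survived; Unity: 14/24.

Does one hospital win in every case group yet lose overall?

Yes

Severe: Memorial 13/31 = 41.9%, Unity 22/43 = 51.2% → Unity
Mild: Memorial 43/71 = 60.6%, Unity 4/5 = 80.0% → Unity
Critical: Memorial 1/5 = 20.0%, Unity 16/45 = 35.6% → Unity
Moderate: Memorial 8/17 = 47.1%, Unity 14/24 = 58.3% → Unity
Overall: Memorial 65/124 = 52.4%, Unity 56/117 = 47.9% → Memorial
Unity wins each case group but Memorial wins overall — the comparison reverses. Unity's patients skew toward critical, which has a lower base rate.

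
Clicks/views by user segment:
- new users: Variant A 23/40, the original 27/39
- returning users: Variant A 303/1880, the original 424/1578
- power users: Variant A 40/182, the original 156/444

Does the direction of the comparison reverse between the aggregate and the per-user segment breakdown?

New users: Variant A 23/40 = 57.5%, the original 27/39 = 69.2% → the original
Returning users: Variant A 303/1880 = 16.1%, the original 424/1578 = 26.9% → the original
Power users: Variant A 40/182 = 22.0%, the original 156/444 = 35.1% → the original
Overall: Variant A 366/2102 = 17.4%, the original 607/2061 = 29.5% → the original
The original wins overall and in every user group — no reversal.

No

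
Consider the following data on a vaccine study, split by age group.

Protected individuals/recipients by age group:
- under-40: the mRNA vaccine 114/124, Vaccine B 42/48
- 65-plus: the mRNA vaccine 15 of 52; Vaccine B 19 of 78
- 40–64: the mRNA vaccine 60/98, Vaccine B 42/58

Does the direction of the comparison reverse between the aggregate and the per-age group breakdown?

No

Under-40: the mRNA vaccine 114/124 = 91.9%, Vaccine B 42/48 = 87.5% → the mRNA vaccine
65-plus: the mRNA vaccine 15/52 = 28.8%, Vaccine B 19/78 = 24.4% → the mRNA vaccine
40–64: the mRNA vaccine 60/98 = 61.2%, Vaccine B 42/58 = 72.4% → Vaccine B
Overall: the mRNA vaccine 189/274 = 69.0%, Vaccine B 103/184 = 56.0% → the mRNA vaccine
Neither sweeps: the mRNA vaccine wins 2 of 3 groups, Vaccine B wins 1. The mRNA vaccine wins overall but not every group — no Simpson reversal.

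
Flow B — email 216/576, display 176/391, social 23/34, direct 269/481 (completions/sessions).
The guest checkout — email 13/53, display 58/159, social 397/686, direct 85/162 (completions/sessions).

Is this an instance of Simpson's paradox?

Yes

Email: Flow B 216/576 = 37.5%, the guest checkout 13/53 = 24.5% → Flow B
Display: Flow B 176/391 = 45.0%, the guest checkout 58/159 = 36.5% → Flow B
Social: Flow B 23/34 = 67.6%, the guest checkout 397/686 = 57.9% → Flow B
Direct: Flow B 269/481 = 55.9%, the guest checkout 85/162 = 52.5% → Flow B
Overall: Flow B 684/1482 = 46.2%, the guest checkout 553/1060 = 52.2% → the guest checkout
Flow B wins each traffic group but the guest checkout wins overall — the comparison reverses. Flow B's sessions skew toward email, which has a lower base rate.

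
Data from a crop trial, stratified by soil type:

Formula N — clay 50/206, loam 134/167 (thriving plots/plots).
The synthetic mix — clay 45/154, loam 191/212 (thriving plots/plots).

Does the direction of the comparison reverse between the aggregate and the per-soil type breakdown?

No

Clay: Formula N 50/206 = 24.3%, the synthetic mix 45/154 = 29.2% → the synthetic mix
Loam: Formula N 134/167 = 80.2%, the synthetic mix 191/212 = 90.1% → the synthetic mix
Overall: Formula N 184/373 = 49.3%, the synthetic mix 236/366 = 64.5% → the synthetic mix
The synthetic mix wins overall and in every soil group — no reversal.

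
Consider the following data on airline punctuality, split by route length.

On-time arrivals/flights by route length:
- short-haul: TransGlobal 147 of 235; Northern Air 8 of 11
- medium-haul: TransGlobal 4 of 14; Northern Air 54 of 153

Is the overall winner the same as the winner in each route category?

No

Short-haul: TransGlobal 147/235 = 62.6%, Northern Air 8/11 = 72.7% → Northern Air
Medium-haul: TransGlobal 4/14 = 28.6%, Northern Air 54/153 = 35.3% → Northern Air
Overall: TransGlobal 151/249 = 60.6%, Northern Air 62/164 = 37.8% → TransGlobal
Northern Air wins each route group but TransGlobal wins overall — the comparison reverses. Northern Air's flights skew toward medium-haul, which has a lower base rate.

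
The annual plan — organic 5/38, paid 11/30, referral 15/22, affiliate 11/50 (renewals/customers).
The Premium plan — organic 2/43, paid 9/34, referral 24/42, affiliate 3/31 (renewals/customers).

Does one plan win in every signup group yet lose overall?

Organic: the annual plan 5/38 = 13.2%, the Premium plan 2/43 = 4.7% → the annual plan
Paid: the annual plan 11/30 = 36.7%, the Premium plan 9/34 = 26.5% → the annual plan
Referral: the annual plan 15/22 = 68.2%, the Premium plan 24/42 = 57.1% → the annual plan
Affiliate: the annual plan 11/50 = 22.0%, the Premium plan 3/31 = 9.7% → the annual plan
Overall: the annual plan 42/140 = 30.0%, the Premium plan 38/150 = 25.3% → the annual plan
The annual plan wins overall and in every signup group — no reversal.

No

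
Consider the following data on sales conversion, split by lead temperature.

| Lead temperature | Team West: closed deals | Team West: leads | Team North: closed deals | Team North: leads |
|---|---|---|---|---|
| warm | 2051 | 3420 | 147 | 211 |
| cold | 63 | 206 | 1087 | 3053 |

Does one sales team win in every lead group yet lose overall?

Warm: Team West 2051/3420 = 60.0%, Team North 147/211 = 69.7% → Team North
Cold: Team West 63/206 = 30.6%, Team North 1087/3053 = 35.6% → Team North
Overall: Team West 2114/3626 = 58.3%, Team North 1234/3264 = 37.8% → Team West
Team North wins each lead group but Team West wins overall — the comparison reverses. Team North's leads skew toward cold, which has a lower base rate.

Yes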